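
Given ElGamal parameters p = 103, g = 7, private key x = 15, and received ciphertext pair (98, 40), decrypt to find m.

Shared mask s = c₁^x mod p = 98^15 mod 103.
98^1 ≡ 98 (mod 103)
98^2 = (98^1)^2 ≡ 98^2 = 9604 ≡ 25 (mod 103)
98^4 = (98^2)^2 ≡ 25^2 = 625 ≡ 7 (mod 103)
98^8 = (98^4)^2 ≡ 7^2 = 49 ≡ 49 (mod 103)
98^15 = 98^8 · 98^4 · 98^2 · 98^1 ≡ 49 · 7 · 25 · 98 ≡ 76 (mod 103).
So s = 76; s⁻¹ ≡ 61 (mod 103).
m = c₂ · s⁻¹ mod 103 = 40 · 61 mod 103 = 71.

71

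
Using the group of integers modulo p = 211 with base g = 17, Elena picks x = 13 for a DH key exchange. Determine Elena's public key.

Public value = 17^{13} \pmod{211}.
17^1 ≡ 17 (mod 211)
17^2 = (17^1)^2 ≡ 17^2 = 289 ≡ 78 (mod 211)
17^4 = (17^2)^2 ≡ 78^2 = 6084 ≡ 176 (mod 211)
17^8 = (17^4)^2 ≡ 176^2 = 30976 ≡ 170 (mod 211)
17^13 = 17^8 · 17^4 · 17^1 ≡ 170 · 176 · 17 ≡ 130 (mod 211).

130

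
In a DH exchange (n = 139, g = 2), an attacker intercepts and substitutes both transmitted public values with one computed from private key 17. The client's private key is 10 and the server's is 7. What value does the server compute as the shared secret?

132

The server receives an attacker's public value M = 2^17 mod 139 instead of the honest one.
2^1 ≡ 2 (mod 139)
2^2 = (2^1)^2 ≡ 2^2 = 4 ≡ 4 (mod 139)
2^4 = (2^2)^2 ≡ 4^2 = 16 ≡ 16 (mod 139)
2^8 = (2^4)^2 ≡ 16^2 = 256 ≡ 117 (mod 139)
2^16 = (2^8)^2 ≡ 117^2 = 13689 ≡ 67 (mod 139)
2^17 = 2^16 · 2^1 ≡ 67 · 2 ≡ 134 (mod 139).
So M = 134. The server computes K = M^7 mod 139.
134^1 ≡ 134 (mod 139)
134^2 = (134^1)^2 ≡ 134^2 = 17956 ≡ 25 (mod 139)
134^4 = (134^2)^2 ≡ 25^2 = 625 ≡ 69 (mod 139)
134^7 = 134^4 · 134^2 · 134^1 ≡ 69 · 25 · 134 ≡ 132 (mod 139).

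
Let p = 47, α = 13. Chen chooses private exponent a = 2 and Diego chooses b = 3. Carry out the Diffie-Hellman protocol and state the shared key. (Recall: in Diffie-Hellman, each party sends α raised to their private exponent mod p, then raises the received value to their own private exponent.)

Chen sends A = α^a mod p = 13^2 mod 47.
13^1 ≡ 13 (mod 47)
13^2 = (13^1)^2 ≡ 13^2 = 169 ≡ 28 (mod 47)
So A = 28. Diego then computes K = A^b mod p = 28^3 mod 47.
28^1 ≡ 28 (mod 47)
28^2 = (28^1)^2 ≡ 28^2 = 784 ≡ 32 (mod 47)
28^3 = 28^2 · 28^1 ≡ 32 · 28 ≡ 3 (mod 47).

3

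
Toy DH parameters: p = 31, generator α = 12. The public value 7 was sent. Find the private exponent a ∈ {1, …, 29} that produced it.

Try successive powers of 12 modulo 31:
12^1 ≡ 12
12^2 ≡ 20
12^3 ≡ 23
12^4 ≡ 28
12^5 ≡ 26
12^6 ≡ 2
12^7 ≡ 24
12^8 ≡ 9
12^9 ≡ 15
12^10 ≡ 25
12^11 ≡ 21
12^12 ≡ 4
12^13 ≡ 17
12^14 ≡ 18
12^15 ≡ 30
12^16 ≡ 19
12^17 ≡ 11
12^18 ≡ 8
12^19 ≡ 3
12^20 ≡ 5
12^21 ≡ 29
12^22 ≡ 7
Found: a = 22.

22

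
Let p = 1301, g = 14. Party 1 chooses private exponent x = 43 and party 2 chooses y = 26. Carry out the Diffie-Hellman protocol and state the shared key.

720

Party 1 sends A = g^x mod p = 14^43 mod 1301.
14^1 ≡ 14 (mod 1301)
14^2 = (14^1)^2 ≡ 14^2 = 196 ≡ 196 (mod 1301)
14^4 = (14^2)^2 ≡ 196^2 = 38416 ≡ 687 (mod 1301)
14^8 = (14^4)^2 ≡ 687^2 = 471969 ≡ 1007 (mod 1301)
14^16 = (14^8)^2 ≡ 1007^2 = 1014049 ≡ 570 (mod 1301)
14^32 = (14^16)^2 ≡ 570^2 = 324900 ≡ 951 (mod 1301)
14^43 = 14^32 · 14^8 · 14^2 · 14^1 ≡ 951 · 1007 · 196 · 14 ≡ 269 (mod 1301).
So A = 269. Party 2 then computes K = A^y mod p = 269^26 mod 1301.
269^1 ≡ 269 (mod 1301)
269^2 = (269^1)^2 ≡ 269^2 = 72361 ≡ 806 (mod 1301)
269^4 = (269^2)^2 ≡ 806^2 = 649636 ≡ 437 (mod 1301)
269^8 = (269^4)^2 ≡ 437^2 = 190969 ≡ 1023 (mod 1301)
269^16 = (269^8)^2 ≡ 1023^2 = 1046529 ≡ 525 (mod 1301)
269^26 = 269^16 · 269^8 · 269^2 ≡ 525 · 1023 · 806 ≡ 720 (mod 1301).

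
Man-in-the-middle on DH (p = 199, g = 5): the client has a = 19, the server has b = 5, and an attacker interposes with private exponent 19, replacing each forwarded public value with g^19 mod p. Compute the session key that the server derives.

64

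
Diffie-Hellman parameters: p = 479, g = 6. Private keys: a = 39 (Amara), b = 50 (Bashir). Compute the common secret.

Amara sends A = g^a mod p = 6^39 mod 479.
6^1 ≡ 6 (mod 479)
6^2 = (6^1)^2 ≡ 6^2 = 36 ≡ 36 (mod 479)
6^4 = (6^2)^2 ≡ 36^2 = 1296 ≡ 338 (mod 479)
6^8 = (6^4)^2 ≡ 338^2 = 114244 ≡ 242 (mod 479)
6^16 = (6^8)^2 ≡ 242^2 = 58564 ≡ 126 (mod 479)
6^32 = (6^16)^2 ≡ 126^2 = 15876 ≡ 69 (mod 479)
6^39 = 6^32 · 6^4 · 6^2 · 6^1 ≡ 69 · 338 · 36 · 6 ≡ 388 (mod 479).
So A = 388. Bashir then computes K = A^b mod p = 388^50 mod 479.
388^1 ≡ 388 (mod 479)
388^2 = (388^1)^2 ≡ 388^2 = 150544 ≡ 138 (mod 479)
388^4 = (388^2)^2 ≡ 138^2 = 19044 ≡ 363 (mod 479)
388^8 = (388^4)^2 ≡ 363^2 = 131769 ≡ 44 (mod 479)
388^16 = (388^8)^2 ≡ 44^2 = 1936 ≡ 20 (mod 479)
388^32 = (388^16)^2 ≡ 20^2 = 400 ≡ 400 (mod 479)
388^50 = 388^32 · 388^16 · 388^2 ≡ 400 · 20 · 138 ≡ 384 (mod 479).

384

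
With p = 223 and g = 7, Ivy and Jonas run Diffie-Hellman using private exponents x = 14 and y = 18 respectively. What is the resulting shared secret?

Jonas sends B = g^y mod p = 7^18 mod 223.
7^1 ≡ 7 (mod 223)
7^2 = (7^1)^2 ≡ 7^2 = 49 ≡ 49 (mod 223)
7^4 = (7^2)^2 ≡ 49^2 = 2401 ≡ 171 (mod 223)
7^8 = (7^4)^2 ≡ 171^2 = 29241 ≡ 28 (mod 223)
7^16 = (7^8)^2 ≡ 28^2 = 784 ≡ 115 (mod 223)
7^18 = 7^16 · 7^2 ≡ 115 · 49 ≡ 60 (mod 223).
So B = 60. Ivy then computes K = B^x mod p = 60^14 mod 223.
60^1 ≡ 60 (mod 223)
60^2 = (60^1)^2 ≡ 60^2 = 3600 ≡ 32 (mod 223)
60^4 = (60^2)^2 ≡ 32^2 = 1024 ≡ 132 (mod 223)
60^8 = (60^4)^2 ≡ 132^2 = 17424 ≡ 30 (mod 223)
60^14 = 60^8 · 60^4 · 60^2 ≡ 30 · 132 · 32 ≡ 56 (mod 223).

56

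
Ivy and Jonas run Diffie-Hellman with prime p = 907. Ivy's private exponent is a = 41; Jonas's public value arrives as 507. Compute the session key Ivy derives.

396

Shared key K = 507^41 mod 907.
507^1 ≡ 507 (mod 907)
507^2 = (507^1)^2 ≡ 507^2 = 257049 ≡ 368 (mod 907)
507^4 = (507^2)^2 ≡ 368^2 = 135424 ≡ 281 (mod 907)
507^8 = (507^4)^2 ≡ 281^2 = 78961 ≡ 52 (mod 907)
507^16 = (507^8)^2 ≡ 52^2 = 2704 ≡ 890 (mod 907)
507^32 = (507^16)^2 ≡ 890^2 = 792100 ≡ 289 (mod 907)
507^41 = 507^32 · 507^8 · 507^1 ≡ 289 · 52 · 507 ≡ 396 (mod 907).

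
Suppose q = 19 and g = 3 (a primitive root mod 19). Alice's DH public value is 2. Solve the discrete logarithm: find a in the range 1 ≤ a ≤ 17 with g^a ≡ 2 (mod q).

7

Try successive powers of 3 modulo 19:
3^1 ≡ 3
3^2 ≡ 9
3^3 ≡ 8
3^4 ≡ 5
3^5 ≡ 15
3^6 ≡ 7
3^7 ≡ 2
Found: a = 7.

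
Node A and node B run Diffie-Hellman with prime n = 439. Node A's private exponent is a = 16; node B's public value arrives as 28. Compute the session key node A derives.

18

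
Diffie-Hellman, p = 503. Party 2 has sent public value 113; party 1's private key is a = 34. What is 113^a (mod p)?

Shared key K = 113^34 mod 503.
113^1 ≡ 113 (mod 503)
113^2 = (113^1)^2 ≡ 113^2 = 12769 ≡ 194 (mod 503)
113^4 = (113^2)^2 ≡ 194^2 = 37636 ≡ 414 (mod 503)
113^8 = (113^4)^2 ≡ 414^2 = 171396 ≡ 376 (mod 503)
113^16 = (113^8)^2 ≡ 376^2 = 141376 ≡ 33 (mod 503)
113^32 = (113^16)^2 ≡ 33^2 = 1089 ≡ 83 (mod 503)
113^34 = 113^32 · 113^2 ≡ 83 · 194 ≡ 6 (mod 503).

6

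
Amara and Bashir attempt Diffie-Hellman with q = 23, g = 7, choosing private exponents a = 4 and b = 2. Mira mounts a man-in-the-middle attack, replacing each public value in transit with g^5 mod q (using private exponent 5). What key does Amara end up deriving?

8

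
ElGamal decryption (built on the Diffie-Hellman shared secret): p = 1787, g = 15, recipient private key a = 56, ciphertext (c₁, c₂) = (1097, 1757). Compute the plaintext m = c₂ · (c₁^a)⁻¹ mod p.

Shared mask s = c₁^a mod p = 1097^56 mod 1787.
1097^1 ≡ 1097 (mod 1787)
1097^2 = (1097^1)^2 ≡ 1097^2 = 1203409 ≡ 758 (mod 1787)
1097^4 = (1097^2)^2 ≡ 758^2 = 574564 ≡ 937 (mod 1787)
1097^8 = (1097^4)^2 ≡ 937^2 = 877969 ≡ 552 (mod 1787)
1097^16 = (1097^8)^2 ≡ 552^2 = 304704 ≡ 914 (mod 1787)
1097^32 = (1097^16)^2 ≡ 914^2 = 835396 ≡ 867 (mod 1787)
1097^56 = 1097^32 · 1097^16 · 1097^8 ≡ 867 · 914 · 552 ≡ 342 (mod 1787).
So s = 342; s⁻¹ ≡ 789 (mod 1787).
m = c₂ · s⁻¹ mod 1787 = 1757 · 789 mod 1787 = 1348.

1348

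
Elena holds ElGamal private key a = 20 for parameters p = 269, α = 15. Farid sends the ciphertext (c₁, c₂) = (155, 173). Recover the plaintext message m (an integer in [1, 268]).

14

Shared mask s = c₁^a mod p = 155^20 mod 269.
155^1 ≡ 155 (mod 269)
155^2 = (155^1)^2 ≡ 155^2 = 24025 ≡ 84 (mod 269)
155^4 = (155^2)^2 ≡ 84^2 = 7056 ≡ 62 (mod 269)
155^8 = (155^4)^2 ≡ 62^2 = 3844 ≡ 78 (mod 269)
155^16 = (155^8)^2 ≡ 78^2 = 6084 ≡ 166 (mod 269)
155^20 = 155^16 · 155^4 ≡ 166 · 62 ≡ 70 (mod 269).
So s = 70; s⁻¹ ≡ 196 (mod 269).
m = c₂ · s⁻¹ mod 269 = 173 · 196 mod 269 = 14.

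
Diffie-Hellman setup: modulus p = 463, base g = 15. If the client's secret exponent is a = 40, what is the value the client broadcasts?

337

Public value = 15^{40} \pmod{463}.
15^1 ≡ 15 (mod 463)
15^2 = (15^1)^2 ≡ 15^2 = 225 ≡ 225 (mod 463)
15^4 = (15^2)^2 ≡ 225^2 = 50625 ≡ 158 (mod 463)
15^8 = (15^4)^2 ≡ 158^2 = 24964 ≡ 425 (mod 463)
15^16 = (15^8)^2 ≡ 425^2 = 180625 ≡ 55 (mod 463)
15^32 = (15^16)^2 ≡ 55^2 = 3025 ≡ 247 (mod 463)
15^40 = 15^32 · 15^8 ≡ 247 · 425 ≡ 337 (mod 463).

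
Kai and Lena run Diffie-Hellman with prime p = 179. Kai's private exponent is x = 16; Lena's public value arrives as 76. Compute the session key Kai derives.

64

Shared key K = 76^16 mod 179.
76^1 ≡ 76 (mod 179)
76^2 = (76^1)^2 ≡ 76^2 = 5776 ≡ 48 (mod 179)
76^4 = (76^2)^2 ≡ 48^2 = 2304 ≡ 156 (mod 179)
76^8 = (76^4)^2 ≡ 156^2 = 24336 ≡ 171 (mod 179)
76^16 = (76^8)^2 ≡ 171^2 = 29241 ≡ 64 (mod 179)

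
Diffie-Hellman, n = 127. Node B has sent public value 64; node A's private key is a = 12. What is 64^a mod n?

4

Shared key K = 64^12 mod 127.
64^1 ≡ 64 (mod 127)
64^2 = (64^1)^2 ≡ 64^2 = 4096 ≡ 32 (mod 127)
64^4 = (64^2)^2 ≡ 32^2 = 1024 ≡ 8 (mod 127)
64^8 = (64^4)^2 ≡ 8^2 = 64 ≡ 64 (mod 127)
64^12 = 64^8 · 64^4 ≡ 64 · 8 ≡ 4 (mod 127).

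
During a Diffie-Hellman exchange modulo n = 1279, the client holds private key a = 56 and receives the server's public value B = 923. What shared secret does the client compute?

398

Shared key K = 923^56 mod 1279.
923^1 ≡ 923 (mod 1279)
923^2 = (923^1)^2 ≡ 923^2 = 851929 ≡ 115 (mod 1279)
923^4 = (923^2)^2 ≡ 115^2 = 13225 ≡ 435 (mod 1279)
923^8 = (923^4)^2 ≡ 435^2 = 189225 ≡ 1212 (mod 1279)
923^16 = (923^8)^2 ≡ 1212^2 = 1468944 ≡ 652 (mod 1279)
923^32 = (923^16)^2 ≡ 652^2 = 425104 ≡ 476 (mod 1279)
923^56 = 923^32 · 923^16 · 923^8 ≡ 476 · 652 · 1212 ≡ 398 (mod 1279).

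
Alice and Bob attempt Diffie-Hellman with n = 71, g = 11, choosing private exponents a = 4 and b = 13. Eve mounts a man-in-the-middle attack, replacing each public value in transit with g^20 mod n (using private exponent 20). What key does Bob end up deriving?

Bob receives Eve's public value M = 11^20 mod 71 instead of the honest one.
11^1 ≡ 11 (mod 71)
11^2 = (11^1)^2 ≡ 11^2 = 121 ≡ 50 (mod 71)
11^4 = (11^2)^2 ≡ 50^2 = 2500 ≡ 15 (mod 71)
11^8 = (11^4)^2 ≡ 15^2 = 225 ≡ 12 (mod 71)
11^16 = (11^8)^2 ≡ 12^2 = 144 ≡ 2 (mod 71)
11^20 = 11^16 · 11^4 ≡ 2 · 15 ≡ 30 (mod 71).
So M = 30. Bob computes K = M^13 mod 71.
30^1 ≡ 30 (mod 71)
30^2 = (30^1)^2 ≡ 30^2 = 900 ≡ 48 (mod 71)
30^4 = (30^2)^2 ≡ 48^2 = 2304 ≡ 32 (mod 71)
30^8 = (30^4)^2 ≡ 32^2 = 1024 ≡ 30 (mod 71)
30^13 = 30^8 · 30^4 · 30^1 ≡ 30 · 32 · 30 ≡ 45 (mod 71).

45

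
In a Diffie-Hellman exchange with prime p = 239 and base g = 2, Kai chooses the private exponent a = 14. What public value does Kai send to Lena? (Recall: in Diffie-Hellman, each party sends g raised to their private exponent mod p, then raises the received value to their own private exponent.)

Public value = 2^{14} \pmod{239}.
2^1 ≡ 2 (mod 239)
2^2 = (2^1)^2 ≡ 2^2 = 4 ≡ 4 (mod 239)
2^4 = (2^2)^2 ≡ 4^2 = 16 ≡ 16 (mod 239)
2^8 = (2^4)^2 ≡ 16^2 = 256 ≡ 17 (mod 239)
2^14 = 2^8 · 2^4 · 2^2 ≡ 17 · 16 · 4 ≡ 132 (mod 239).

132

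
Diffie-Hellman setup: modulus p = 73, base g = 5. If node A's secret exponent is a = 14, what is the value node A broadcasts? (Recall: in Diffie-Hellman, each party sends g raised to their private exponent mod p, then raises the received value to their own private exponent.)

Public value = 5^14 mod 73.
5^1 ≡ 5 (mod 73)
5^2 = (5^1)^2 ≡ 5^2 = 25 ≡ 25 (mod 73)
5^4 = (5^2)^2 ≡ 25^2 = 625 ≡ 41 (mod 73)
5^8 = (5^4)^2 ≡ 41^2 = 1681 ≡ 2 (mod 73)
5^14 = 5^8 · 5^4 · 5^2 ≡ 2 · 41 · 25 ≡ 6 (mod 73).

6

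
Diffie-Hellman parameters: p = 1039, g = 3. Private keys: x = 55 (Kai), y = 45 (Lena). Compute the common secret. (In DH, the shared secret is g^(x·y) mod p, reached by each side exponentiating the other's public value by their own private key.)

227

Lena sends B = g^y mod p = 3^45 mod 1039.
3^1 ≡ 3 (mod 1039)
3^2 = (3^1)^2 ≡ 3^2 = 9 ≡ 9 (mod 1039)
3^4 = (3^2)^2 ≡ 9^2 = 81 ≡ 81 (mod 1039)
3^8 = (3^4)^2 ≡ 81^2 = 6561 ≡ 327 (mod 1039)
3^16 = (3^8)^2 ≡ 327^2 = 106929 ≡ 951 (mod 1039)
3^32 = (3^16)^2 ≡ 951^2 = 904401 ≡ 471 (mod 1039)
3^45 = 3^32 · 3^8 · 3^4 · 3^1 ≡ 471 · 327 · 81 · 3 ≡ 312 (mod 1039).
So B = 312. Kai then computes K = B^x mod p = 312^55 mod 1039.
312^1 ≡ 312 (mod 1039)
312^2 = (312^1)^2 ≡ 312^2 = 97344 ≡ 717 (mod 1039)
312^4 = (312^2)^2 ≡ 717^2 = 514089 ≡ 823 (mod 1039)
312^8 = (312^4)^2 ≡ 823^2 = 677329 ≡ 940 (mod 1039)
312^16 = (312^8)^2 ≡ 940^2 = 883600 ≡ 450 (mod 1039)
312^32 = (312^16)^2 ≡ 450^2 = 202500 ≡ 934 (mod 1039)
312^55 = 312^32 · 312^16 · 312^4 · 312^2 · 312^1 ≡ 934 · 450 · 823 · 717 · 312 ≡ 227 (mod 1039).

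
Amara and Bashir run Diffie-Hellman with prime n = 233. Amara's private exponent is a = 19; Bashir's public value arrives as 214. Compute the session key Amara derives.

Shared key K = 214^19 mod 233.
214^1 ≡ 214 (mod 233)
214^2 = (214^1)^2 ≡ 214^2 = 45796 ≡ 128 (mod 233)
214^4 = (214^2)^2 ≡ 128^2 = 16384 ≡ 74 (mod 233)
214^8 = (214^4)^2 ≡ 74^2 = 5476 ≡ 117 (mod 233)
214^16 = (214^8)^2 ≡ 117^2 = 13689 ≡ 175 (mod 233)
214^19 = 214^16 · 214^2 · 214^1 ≡ 175 · 128 · 214 ≡ 91 (mod 233).

91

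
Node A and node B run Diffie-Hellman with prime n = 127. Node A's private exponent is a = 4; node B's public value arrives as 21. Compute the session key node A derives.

Shared key K = 21^4 mod 127.
21^1 ≡ 21 (mod 127)
21^2 = (21^1)^2 ≡ 21^2 = 441 ≡ 60 (mod 127)
21^4 = (21^2)^2 ≡ 60^2 = 3600 ≡ 44 (mod 127)

44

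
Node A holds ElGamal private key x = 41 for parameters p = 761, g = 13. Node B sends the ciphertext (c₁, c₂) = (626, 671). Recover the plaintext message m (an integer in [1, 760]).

508

Shared mask s = c₁^x mod p = 626^41 mod 761.
626^1 ≡ 626 (mod 761)
626^2 = (626^1)^2 ≡ 626^2 = 391876 ≡ 722 (mod 761)
626^4 = (626^2)^2 ≡ 722^2 = 521284 ≡ 760 (mod 761)
626^8 = (626^4)^2 ≡ 760^2 = 577600 ≡ 1 (mod 761)
626^16 = (626^8)^2 ≡ 1^2 = 1 ≡ 1 (mod 761)
626^32 = (626^16)^2 ≡ 1^2 = 1 ≡ 1 (mod 761)
626^41 = 626^32 · 626^8 · 626^1 ≡ 1 · 1 · 626 ≡ 626 (mod 761).
So s = 626; s⁻¹ ≡ 62 (mod 761).
m = c₂ · s⁻¹ mod 761 = 671 · 62 mod 761 = 508.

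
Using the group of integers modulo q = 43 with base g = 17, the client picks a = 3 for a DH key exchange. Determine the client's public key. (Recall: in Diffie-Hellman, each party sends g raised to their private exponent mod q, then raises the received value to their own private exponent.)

11

Public value = 17^{3} \pmod{43}.
17^1 ≡ 17 (mod 43)
17^2 = (17^1)^2 ≡ 17^2 = 289 ≡ 31 (mod 43)
17^3 = 17^2 · 17^1 ≡ 31 · 17 ≡ 11 (mod 43).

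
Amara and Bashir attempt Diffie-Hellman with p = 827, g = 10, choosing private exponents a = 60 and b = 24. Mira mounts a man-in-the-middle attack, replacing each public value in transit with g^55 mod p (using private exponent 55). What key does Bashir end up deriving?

730

Bashir receives Mira's public value M = 10^55 mod 827 instead of the honest one.
10^1 ≡ 10 (mod 827)
10^2 = (10^1)^2 ≡ 10^2 = 100 ≡ 100 (mod 827)
10^4 = (10^2)^2 ≡ 100^2 = 10000 ≡ 76 (mod 827)
10^8 = (10^4)^2 ≡ 76^2 = 5776 ≡ 814 (mod 827)
10^16 = (10^8)^2 ≡ 814^2 = 662596 ≡ 169 (mod 827)
10^32 = (10^16)^2 ≡ 169^2 = 28561 ≡ 443 (mod 827)
10^55 = 10^32 · 10^16 · 10^4 · 10^2 · 10^1 ≡ 443 · 169 · 76 · 100 · 10 ≡ 507 (mod 827).
So M = 507. Bashir computes K = M^24 mod 827.
507^1 ≡ 507 (mod 827)
507^2 = (507^1)^2 ≡ 507^2 = 257049 ≡ 679 (mod 827)
507^4 = (507^2)^2 ≡ 679^2 = 461041 ≡ 402 (mod 827)
507^8 = (507^4)^2 ≡ 402^2 = 161604 ≡ 339 (mod 827)
507^16 = (507^8)^2 ≡ 339^2 = 114921 ≡ 795 (mod 827)
507^24 = 507^16 · 507^8 ≡ 795 · 339 ≡ 730 (mod 827).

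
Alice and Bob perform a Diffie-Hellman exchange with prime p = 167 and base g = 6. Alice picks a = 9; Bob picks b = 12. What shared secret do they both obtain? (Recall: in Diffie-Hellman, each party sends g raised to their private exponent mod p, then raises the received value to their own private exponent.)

Bob sends B = g^b mod p = 6^12 mod 167.
6^1 ≡ 6 (mod 167)
6^2 = (6^1)^2 ≡ 6^2 = 36 ≡ 36 (mod 167)
6^4 = (6^2)^2 ≡ 36^2 = 1296 ≡ 127 (mod 167)
6^8 = (6^4)^2 ≡ 127^2 = 16129 ≡ 97 (mod 167)
6^12 = 6^8 · 6^4 ≡ 97 · 127 ≡ 128 (mod 167).
So B = 128. Alice then computes K = B^a mod p = 128^9 mod 167.
128^1 ≡ 128 (mod 167)
128^2 = (128^1)^2 ≡ 128^2 = 16384 ≡ 18 (mod 167)
128^4 = (128^2)^2 ≡ 18^2 = 324 ≡ 157 (mod 167)
128^8 = (128^4)^2 ≡ 157^2 = 24649 ≡ 100 (mod 167)
128^9 = 128^8 · 128^1 ≡ 100 · 128 ≡ 108 (mod 167).

108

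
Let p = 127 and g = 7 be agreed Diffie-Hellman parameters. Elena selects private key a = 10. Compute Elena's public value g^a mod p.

Public value = 7^10 mod 127.
7^1 ≡ 7 (mod 127)
7^2 = (7^1)^2 ≡ 7^2 = 49 ≡ 49 (mod 127)
7^4 = (7^2)^2 ≡ 49^2 = 2401 ≡ 115 (mod 127)
7^8 = (7^4)^2 ≡ 115^2 = 13225 ≡ 17 (mod 127)
7^10 = 7^8 · 7^2 ≡ 17 · 49 ≡ 71 (mod 127).

71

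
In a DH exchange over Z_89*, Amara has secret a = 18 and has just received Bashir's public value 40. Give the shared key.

Shared key K = 40^18 mod 89.
40^1 ≡ 40 (mod 89)
40^2 = (40^1)^2 ≡ 40^2 = 1600 ≡ 87 (mod 89)
40^4 = (40^2)^2 ≡ 87^2 = 7569 ≡ 4 (mod 89)
40^8 = (40^4)^2 ≡ 4^2 = 16 ≡ 16 (mod 89)
40^16 = (40^8)^2 ≡ 16^2 = 256 ≡ 78 (mod 89)
40^18 = 40^16 · 40^2 ≡ 78 · 87 ≡ 22 (mod 89).

22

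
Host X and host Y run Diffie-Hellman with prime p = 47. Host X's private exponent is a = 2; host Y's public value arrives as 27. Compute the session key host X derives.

24

Shared key K = 27^2 mod 47.
27^1 ≡ 27 (mod 47)
27^2 = (27^1)^2 ≡ 27^2 = 729 ≡ 24 (mod 47)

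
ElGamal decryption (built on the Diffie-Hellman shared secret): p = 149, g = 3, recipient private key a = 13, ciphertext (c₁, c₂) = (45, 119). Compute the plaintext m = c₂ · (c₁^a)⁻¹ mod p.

Shared mask s = c₁^a mod p = 45^13 mod 149.
45^1 ≡ 45 (mod 149)
45^2 = (45^1)^2 ≡ 45^2 = 2025 ≡ 88 (mod 149)
45^4 = (45^2)^2 ≡ 88^2 = 7744 ≡ 145 (mod 149)
45^8 = (45^4)^2 ≡ 145^2 = 21025 ≡ 16 (mod 149)
45^13 = 45^8 · 45^4 · 45^1 ≡ 16 · 145 · 45 ≡ 100 (mod 149).
So s = 100; s⁻¹ ≡ 76 (mod 149).
m = c₂ · s⁻¹ mod 149 = 119 · 76 mod 149 = 104.

104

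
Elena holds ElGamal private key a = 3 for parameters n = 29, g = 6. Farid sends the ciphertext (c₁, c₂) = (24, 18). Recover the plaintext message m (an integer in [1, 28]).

27

Shared mask s = c₁^a mod n = 24^3 mod 29.
24^1 ≡ 24 (mod 29)
24^2 = (24^1)^2 ≡ 24^2 = 576 ≡ 25 (mod 29)
24^3 = 24^2 · 24^1 ≡ 25 · 24 ≡ 20 (mod 29).
So s = 20; s⁻¹ ≡ 16 (mod 29).
m = c₂ · s⁻¹ mod 29 = 18 · 16 mod 29 = 27.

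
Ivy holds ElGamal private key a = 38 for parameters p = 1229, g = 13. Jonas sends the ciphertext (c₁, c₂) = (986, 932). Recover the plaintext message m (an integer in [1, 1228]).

Shared mask s = c₁^a mod p = 986^38 mod 1229.
986^1 ≡ 986 (mod 1229)
986^2 = (986^1)^2 ≡ 986^2 = 972196 ≡ 57 (mod 1229)
986^4 = (986^2)^2 ≡ 57^2 = 3249 ≡ 791 (mod 1229)
986^8 = (986^4)^2 ≡ 791^2 = 625681 ≡ 120 (mod 1229)
986^16 = (986^8)^2 ≡ 120^2 = 14400 ≡ 881 (mod 1229)
986^32 = (986^16)^2 ≡ 881^2 = 776161 ≡ 662 (mod 1229)
986^38 = 986^32 · 986^4 · 986^2 ≡ 662 · 791 · 57 ≡ 100 (mod 1229).
So s = 100; s⁻¹ ≡ 381 (mod 1229).
m = c₂ · s⁻¹ mod 1229 = 932 · 381 mod 1229 = 1140.

1140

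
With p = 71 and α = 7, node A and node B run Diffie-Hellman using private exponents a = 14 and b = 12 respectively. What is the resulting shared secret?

Node A sends A = α^a mod p = 7^14 mod 71.
7^1 ≡ 7 (mod 71)
7^2 = (7^1)^2 ≡ 7^2 = 49 ≡ 49 (mod 71)
7^4 = (7^2)^2 ≡ 49^2 = 2401 ≡ 58 (mod 71)
7^8 = (7^4)^2 ≡ 58^2 = 3364 ≡ 27 (mod 71)
7^14 = 7^8 · 7^4 · 7^2 ≡ 27 · 58 · 49 ≡ 54 (mod 71).
So A = 54. Node B then computes K = A^b mod p = 54^12 mod 71.
54^1 ≡ 54 (mod 71)
54^2 = (54^1)^2 ≡ 54^2 = 2916 ≡ 5 (mod 71)
54^4 = (54^2)^2 ≡ 5^2 = 25 ≡ 25 (mod 71)
54^8 = (54^4)^2 ≡ 25^2 = 625 ≡ 57 (mod 71)
54^12 = 54^8 · 54^4 ≡ 57 · 25 ≡ 5 (mod 71).

5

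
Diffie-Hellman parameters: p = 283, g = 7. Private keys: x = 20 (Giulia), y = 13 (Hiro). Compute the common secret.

248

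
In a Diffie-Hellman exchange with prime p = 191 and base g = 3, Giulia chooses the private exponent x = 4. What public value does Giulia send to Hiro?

Public value = 3^4 (mod 191).
3^1 ≡ 3 (mod 191)
3^2 = (3^1)^2 ≡ 3^2 = 9 ≡ 9 (mod 191)
3^4 = (3^2)^2 ≡ 9^2 = 81 ≡ 81 (mod 191)

81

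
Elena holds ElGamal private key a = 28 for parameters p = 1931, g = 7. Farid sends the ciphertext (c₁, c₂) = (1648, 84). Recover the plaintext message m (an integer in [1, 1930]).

Shared mask s = c₁^a mod p = 1648^28 mod 1931.
1648^1 ≡ 1648 (mod 1931)
1648^2 = (1648^1)^2 ≡ 1648^2 = 2715904 ≡ 918 (mod 1931)
1648^4 = (1648^2)^2 ≡ 918^2 = 842724 ≡ 808 (mod 1931)
1648^8 = (1648^4)^2 ≡ 808^2 = 652864 ≡ 186 (mod 1931)
1648^16 = (1648^8)^2 ≡ 186^2 = 34596 ≡ 1769 (mod 1931)
1648^28 = 1648^16 · 1648^8 · 1648^4 ≡ 1769 · 186 · 808 ≡ 1323 (mod 1931).
So s = 1323; s⁻¹ ≡ 1534 (mod 1931).
m = c₂ · s⁻¹ mod 1931 = 84 · 1534 mod 1931 = 1410.

1410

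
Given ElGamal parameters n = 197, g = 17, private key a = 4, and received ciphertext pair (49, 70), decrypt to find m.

190

Shared mask s = c₁^a mod n = 49^4 mod 197.
49^1 ≡ 49 (mod 197)
49^2 = (49^1)^2 ≡ 49^2 = 2401 ≡ 37 (mod 197)
49^4 = (49^2)^2 ≡ 37^2 = 1369 ≡ 187 (mod 197)
So s = 187; s⁻¹ ≡ 59 (mod 197).
m = c₂ · s⁻¹ mod 197 = 70 · 59 mod 197 = 190.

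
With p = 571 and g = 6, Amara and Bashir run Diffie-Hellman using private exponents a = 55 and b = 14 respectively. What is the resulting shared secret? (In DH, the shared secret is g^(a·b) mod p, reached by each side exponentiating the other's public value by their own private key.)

Amara sends A = g^a mod p = 6^55 mod 571.
6^1 ≡ 6 (mod 571)
6^2 = (6^1)^2 ≡ 6^2 = 36 ≡ 36 (mod 571)
6^4 = (6^2)^2 ≡ 36^2 = 1296 ≡ 154 (mod 571)
6^8 = (6^4)^2 ≡ 154^2 = 23716 ≡ 305 (mod 571)
6^16 = (6^8)^2 ≡ 305^2 = 93025 ≡ 523 (mod 571)
6^32 = (6^16)^2 ≡ 523^2 = 273529 ≡ 20 (mod 571)
6^55 = 6^32 · 6^16 · 6^4 · 6^2 · 6^1 ≡ 20 · 523 · 154 · 36 · 6 ≡ 306 (mod 571).
So A = 306. Bashir then computes K = A^b mod p = 306^14 mod 571.
306^1 ≡ 306 (mod 571)
306^2 = (306^1)^2 ≡ 306^2 = 93636 ≡ 563 (mod 571)
306^4 = (306^2)^2 ≡ 563^2 = 316969 ≡ 64 (mod 571)
306^8 = (306^4)^2 ≡ 64^2 = 4096 ≡ 99 (mod 571)
306^14 = 306^8 · 306^4 · 306^2 ≡ 99 · 64 · 563 ≡ 131 (mod 571).

131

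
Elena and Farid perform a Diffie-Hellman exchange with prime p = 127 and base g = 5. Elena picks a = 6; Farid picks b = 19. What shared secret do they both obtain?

8

Farid sends B = g^b mod p = 5^19 mod 127.
5^1 ≡ 5 (mod 127)
5^2 = (5^1)^2 ≡ 5^2 = 25 ≡ 25 (mod 127)
5^4 = (5^2)^2 ≡ 25^2 = 625 ≡ 117 (mod 127)
5^8 = (5^4)^2 ≡ 117^2 = 13689 ≡ 100 (mod 127)
5^16 = (5^8)^2 ≡ 100^2 = 10000 ≡ 94 (mod 127)
5^19 = 5^16 · 5^2 · 5^1 ≡ 94 · 25 · 5 ≡ 66 (mod 127).
So B = 66. Elena then computes K = B^a mod p = 66^6 mod 127.
66^1 ≡ 66 (mod 127)
66^2 = (66^1)^2 ≡ 66^2 = 4356 ≡ 38 (mod 127)
66^4 = (66^2)^2 ≡ 38^2 = 1444 ≡ 47 (mod 127)
66^6 = 66^4 · 66^2 ≡ 47 · 38 ≡ 8 (mod 127).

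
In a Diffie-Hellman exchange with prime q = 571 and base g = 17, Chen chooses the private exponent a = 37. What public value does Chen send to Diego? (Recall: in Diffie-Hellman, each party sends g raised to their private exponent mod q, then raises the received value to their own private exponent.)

Public value = 17^37 mod 571.
17^1 ≡ 17 (mod 571)
17^2 = (17^1)^2 ≡ 17^2 = 289 ≡ 289 (mod 571)
17^4 = (17^2)^2 ≡ 289^2 = 83521 ≡ 155 (mod 571)
17^8 = (17^4)^2 ≡ 155^2 = 24025 ≡ 43 (mod 571)
17^16 = (17^8)^2 ≡ 43^2 = 1849 ≡ 136 (mod 571)
17^32 = (17^16)^2 ≡ 136^2 = 18496 ≡ 224 (mod 571)
17^37 = 17^32 · 17^4 · 17^1 ≡ 224 · 155 · 17 ≡ 397 (mod 571).

397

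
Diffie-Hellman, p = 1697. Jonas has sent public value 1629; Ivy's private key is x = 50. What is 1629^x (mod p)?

444

Shared key K = 1629^50 mod 1697.
1629^1 ≡ 1629 (mod 1697)
1629^2 = (1629^1)^2 ≡ 1629^2 = 2653641 ≡ 1230 (mod 1697)
1629^4 = (1629^2)^2 ≡ 1230^2 = 1512900 ≡ 873 (mod 1697)
1629^8 = (1629^4)^2 ≡ 873^2 = 762129 ≡ 176 (mod 1697)
1629^16 = (1629^8)^2 ≡ 176^2 = 30976 ≡ 430 (mod 1697)
1629^32 = (1629^16)^2 ≡ 430^2 = 184900 ≡ 1624 (mod 1697)
1629^50 = 1629^32 · 1629^16 · 1629^2 ≡ 1624 · 430 · 1230 ≡ 444 (mod 1697).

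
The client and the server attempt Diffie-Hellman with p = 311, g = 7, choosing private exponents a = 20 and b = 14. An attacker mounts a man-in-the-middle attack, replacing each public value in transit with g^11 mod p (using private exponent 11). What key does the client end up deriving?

32

The client receives an attacker's public value M = 7^11 mod 311 instead of the honest one.
7^1 ≡ 7 (mod 311)
7^2 = (7^1)^2 ≡ 7^2 = 49 ≡ 49 (mod 311)
7^4 = (7^2)^2 ≡ 49^2 = 2401 ≡ 224 (mod 311)
7^8 = (7^4)^2 ≡ 224^2 = 50176 ≡ 105 (mod 311)
7^11 = 7^8 · 7^2 · 7^1 ≡ 105 · 49 · 7 ≡ 250 (mod 311).
So M = 250. The client computes K = M^20 mod 311.
250^1 ≡ 250 (mod 311)
250^2 = (250^1)^2 ≡ 250^2 = 62500 ≡ 300 (mod 311)
250^4 = (250^2)^2 ≡ 300^2 = 90000 ≡ 121 (mod 311)
250^8 = (250^4)^2 ≡ 121^2 = 14641 ≡ 24 (mod 311)
250^16 = (250^8)^2 ≡ 24^2 = 576 ≡ 265 (mod 311)
250^20 = 250^16 · 250^4 ≡ 265 · 121 ≡ 32 (mod 311).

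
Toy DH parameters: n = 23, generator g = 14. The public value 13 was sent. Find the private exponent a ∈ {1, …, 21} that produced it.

8

Try successive powers of 14 modulo 23:
14^1 ≡ 14
14^2 ≡ 12
14^3 ≡ 7
14^4 ≡ 6
14^5 ≡ 15
14^6 ≡ 3
14^7 ≡ 19
14^8 ≡ 13
Found: a = 8.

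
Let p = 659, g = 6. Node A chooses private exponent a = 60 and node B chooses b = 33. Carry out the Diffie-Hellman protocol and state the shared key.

526

Node B sends B = g^b mod p = 6^33 mod 659.
6^1 ≡ 6 (mod 659)
6^2 = (6^1)^2 ≡ 6^2 = 36 ≡ 36 (mod 659)
6^4 = (6^2)^2 ≡ 36^2 = 1296 ≡ 637 (mod 659)
6^8 = (6^4)^2 ≡ 637^2 = 405769 ≡ 484 (mod 659)
6^16 = (6^8)^2 ≡ 484^2 = 234256 ≡ 311 (mod 659)
6^32 = (6^16)^2 ≡ 311^2 = 96721 ≡ 507 (mod 659)
6^33 = 6^32 · 6^1 ≡ 507 · 6 ≡ 406 (mod 659).
So B = 406. Node A then computes K = B^a mod p = 406^60 mod 659.
406^1 ≡ 406 (mod 659)
406^2 = (406^1)^2 ≡ 406^2 = 164836 ≡ 86 (mod 659)
406^4 = (406^2)^2 ≡ 86^2 = 7396 ≡ 147 (mod 659)
406^8 = (406^4)^2 ≡ 147^2 = 21609 ≡ 521 (mod 659)
406^16 = (406^8)^2 ≡ 521^2 = 271441 ≡ 592 (mod 659)
406^32 = (406^16)^2 ≡ 592^2 = 350464 ≡ 535 (mod 659)
406^60 = 406^32 · 406^16 · 406^8 · 406^4 ≡ 535 · 592 · 521 · 147 ≡ 526 (mod 659).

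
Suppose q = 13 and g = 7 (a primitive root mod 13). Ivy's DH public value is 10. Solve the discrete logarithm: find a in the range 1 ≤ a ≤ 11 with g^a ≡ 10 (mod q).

Try successive powers of 7 modulo 13:
7^1 ≡ 7
7^2 ≡ 10
Found: a = 2.

2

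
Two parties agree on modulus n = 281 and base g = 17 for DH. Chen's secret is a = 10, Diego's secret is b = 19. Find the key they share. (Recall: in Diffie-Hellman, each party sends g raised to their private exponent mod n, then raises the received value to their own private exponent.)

32

Chen sends A = g^a mod n = 17^10 mod 281.
17^1 ≡ 17 (mod 281)
17^2 = (17^1)^2 ≡ 17^2 = 289 ≡ 8 (mod 281)
17^4 = (17^2)^2 ≡ 8^2 = 64 ≡ 64 (mod 281)
17^8 = (17^4)^2 ≡ 64^2 = 4096 ≡ 162 (mod 281)
17^10 = 17^8 · 17^2 ≡ 162 · 8 ≡ 172 (mod 281).
So A = 172. Diego then computes K = A^b mod n = 172^19 mod 281.
172^1 ≡ 172 (mod 281)
172^2 = (172^1)^2 ≡ 172^2 = 29584 ≡ 79 (mod 281)
172^4 = (172^2)^2 ≡ 79^2 = 6241 ≡ 59 (mod 281)
172^8 = (172^4)^2 ≡ 59^2 = 3481 ≡ 109 (mod 281)
172^16 = (172^8)^2 ≡ 109^2 = 11881 ≡ 79 (mod 281)
172^19 = 172^16 · 172^2 · 172^1 ≡ 79 · 79 · 172 ≡ 32 (mod 281).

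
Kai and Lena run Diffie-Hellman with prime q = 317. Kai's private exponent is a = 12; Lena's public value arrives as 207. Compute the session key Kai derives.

251

Shared key K = 207^12 mod 317.
207^1 ≡ 207 (mod 317)
207^2 = (207^1)^2 ≡ 207^2 = 42849 ≡ 54 (mod 317)
207^4 = (207^2)^2 ≡ 54^2 = 2916 ≡ 63 (mod 317)
207^8 = (207^4)^2 ≡ 63^2 = 3969 ≡ 165 (mod 317)
207^12 = 207^8 · 207^4 ≡ 165 · 63 ≡ 251 (mod 317).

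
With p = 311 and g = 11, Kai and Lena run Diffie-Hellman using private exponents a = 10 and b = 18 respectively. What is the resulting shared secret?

Lena sends B = g^b mod p = 11^18 mod 311.
11^1 ≡ 11 (mod 311)
11^2 = (11^1)^2 ≡ 11^2 = 121 ≡ 121 (mod 311)
11^4 = (11^2)^2 ≡ 121^2 = 14641 ≡ 24 (mod 311)
11^8 = (11^4)^2 ≡ 24^2 = 576 ≡ 265 (mod 311)
11^16 = (11^8)^2 ≡ 265^2 = 70225 ≡ 250 (mod 311)
11^18 = 11^16 · 11^2 ≡ 250 · 121 ≡ 83 (mod 311).
So B = 83. Kai then computes K = B^a mod p = 83^10 mod 311.
83^1 ≡ 83 (mod 311)
83^2 = (83^1)^2 ≡ 83^2 = 6889 ≡ 47 (mod 311)
83^4 = (83^2)^2 ≡ 47^2 = 2209 ≡ 32 (mod 311)
83^8 = (83^4)^2 ≡ 32^2 = 1024 ≡ 91 (mod 311)
83^10 = 83^8 · 83^2 ≡ 91 · 47 ≡ 234 (mod 311).

234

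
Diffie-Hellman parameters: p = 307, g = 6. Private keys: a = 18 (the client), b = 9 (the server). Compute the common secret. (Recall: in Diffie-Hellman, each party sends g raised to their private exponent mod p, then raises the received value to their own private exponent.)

The client sends A = g^a mod p = 6^18 mod 307.
6^1 ≡ 6 (mod 307)
6^2 = (6^1)^2 ≡ 6^2 = 36 ≡ 36 (mod 307)
6^4 = (6^2)^2 ≡ 36^2 = 1296 ≡ 68 (mod 307)
6^8 = (6^4)^2 ≡ 68^2 = 4624 ≡ 19 (mod 307)
6^16 = (6^8)^2 ≡ 19^2 = 361 ≡ 54 (mod 307)
6^18 = 6^16 · 6^2 ≡ 54 · 36 ≡ 102 (mod 307).
So A = 102. The server then computes K = A^b mod p = 102^9 mod 307.
102^1 ≡ 102 (mod 307)
102^2 = (102^1)^2 ≡ 102^2 = 10404 ≡ 273 (mod 307)
102^4 = (102^2)^2 ≡ 273^2 = 74529 ≡ 235 (mod 307)
102^8 = (102^4)^2 ≡ 235^2 = 55225 ≡ 272 (mod 307)
102^9 = 102^8 · 102^1 ≡ 272 · 102 ≡ 114 (mod 307).

114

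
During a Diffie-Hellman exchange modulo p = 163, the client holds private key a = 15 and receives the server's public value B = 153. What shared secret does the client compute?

102

Shared key K = 153^15 mod 163.
153^1 ≡ 153 (mod 163)
153^2 = (153^1)^2 ≡ 153^2 = 23409 ≡ 100 (mod 163)
153^4 = (153^2)^2 ≡ 100^2 = 10000 ≡ 57 (mod 163)
153^8 = (153^4)^2 ≡ 57^2 = 3249 ≡ 152 (mod 163)
153^15 = 153^8 · 153^4 · 153^2 · 153^1 ≡ 152 · 57 · 100 · 153 ≡ 102 (mod 163).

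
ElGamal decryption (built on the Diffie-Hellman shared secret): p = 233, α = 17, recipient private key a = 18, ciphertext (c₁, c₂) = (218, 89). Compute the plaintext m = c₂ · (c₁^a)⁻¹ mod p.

110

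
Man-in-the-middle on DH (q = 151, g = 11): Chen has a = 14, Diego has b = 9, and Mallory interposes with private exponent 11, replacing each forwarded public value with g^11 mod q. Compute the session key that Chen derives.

145

Chen receives Mallory's public value M = 11^11 mod 151 instead of the honest one.
11^1 ≡ 11 (mod 151)
11^2 = (11^1)^2 ≡ 11^2 = 121 ≡ 121 (mod 151)
11^4 = (11^2)^2 ≡ 121^2 = 14641 ≡ 145 (mod 151)
11^8 = (11^4)^2 ≡ 145^2 = 21025 ≡ 36 (mod 151)
11^11 = 11^8 · 11^2 · 11^1 ≡ 36 · 121 · 11 ≡ 49 (mod 151).
So M = 49. Chen computes K = M^14 mod 151.
49^1 ≡ 49 (mod 151)
49^2 = (49^1)^2 ≡ 49^2 = 2401 ≡ 136 (mod 151)
49^4 = (49^2)^2 ≡ 136^2 = 18496 ≡ 74 (mod 151)
49^8 = (49^4)^2 ≡ 74^2 = 5476 ≡ 40 (mod 151)
49^14 = 49^8 · 49^4 · 49^2 ≡ 40 · 74 · 136 ≡ 145 (mod 151).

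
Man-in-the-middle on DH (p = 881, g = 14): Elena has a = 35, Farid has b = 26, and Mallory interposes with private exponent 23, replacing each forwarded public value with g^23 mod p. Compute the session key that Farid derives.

Farid receives Mallory's public value M = 14^23 mod 881 instead of the honest one.
14^1 ≡ 14 (mod 881)
14^2 = (14^1)^2 ≡ 14^2 = 196 ≡ 196 (mod 881)
14^4 = (14^2)^2 ≡ 196^2 = 38416 ≡ 533 (mod 881)
14^8 = (14^4)^2 ≡ 533^2 = 284089 ≡ 407 (mod 881)
14^16 = (14^8)^2 ≡ 407^2 = 165649 ≡ 21 (mod 881)
14^23 = 14^16 · 14^4 · 14^2 · 14^1 ≡ 21 · 533 · 196 · 14 ≡ 170 (mod 881).
So M = 170. Farid computes K = M^26 mod 881.
170^1 ≡ 170 (mod 881)
170^2 = (170^1)^2 ≡ 170^2 = 28900 ≡ 708 (mod 881)
170^4 = (170^2)^2 ≡ 708^2 = 501264 ≡ 856 (mod 881)
170^8 = (170^4)^2 ≡ 856^2 = 732736 ≡ 625 (mod 881)
170^16 = (170^8)^2 ≡ 625^2 = 390625 ≡ 342 (mod 881)
170^26 = 170^16 · 170^8 · 170^2 ≡ 342 · 625 · 708 ≡ 344 (mod 881).

344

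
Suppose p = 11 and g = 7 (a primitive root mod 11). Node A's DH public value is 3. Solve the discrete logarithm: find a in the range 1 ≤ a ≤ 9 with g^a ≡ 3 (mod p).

4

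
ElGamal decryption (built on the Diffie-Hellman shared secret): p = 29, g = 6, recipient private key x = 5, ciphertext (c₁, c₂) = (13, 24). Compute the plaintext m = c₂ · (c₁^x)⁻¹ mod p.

Shared mask s = c₁^x mod p = 13^5 mod 29.
13^1 ≡ 13 (mod 29)
13^2 = (13^1)^2 ≡ 13^2 = 169 ≡ 24 (mod 29)
13^4 = (13^2)^2 ≡ 24^2 = 576 ≡ 25 (mod 29)
13^5 = 13^4 · 13^1 ≡ 25 · 13 ≡ 6 (mod 29).
So s = 6; s⁻¹ ≡ 5 (mod 29).
m = c₂ · s⁻¹ mod 29 = 24 · 5 mod 29 = 4.

4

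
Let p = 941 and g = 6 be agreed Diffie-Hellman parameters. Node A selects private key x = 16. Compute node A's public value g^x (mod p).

Public value = 6^16 (mod 941).
6^1 ≡ 6 (mod 941)
6^2 = (6^1)^2 ≡ 6^2 = 36 ≡ 36 (mod 941)
6^4 = (6^2)^2 ≡ 36^2 = 1296 ≡ 355 (mod 941)
6^8 = (6^4)^2 ≡ 355^2 = 126025 ≡ 872 (mod 941)
6^16 = (6^8)^2 ≡ 872^2 = 760384 ≡ 56 (mod 941)

56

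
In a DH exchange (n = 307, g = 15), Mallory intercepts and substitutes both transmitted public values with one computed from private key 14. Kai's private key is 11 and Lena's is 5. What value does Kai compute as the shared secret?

15

Kai receives Mallory's public value M = 15^14 mod 307 instead of the honest one.
15^1 ≡ 15 (mod 307)
15^2 = (15^1)^2 ≡ 15^2 = 225 ≡ 225 (mod 307)
15^4 = (15^2)^2 ≡ 225^2 = 50625 ≡ 277 (mod 307)
15^8 = (15^4)^2 ≡ 277^2 = 76729 ≡ 286 (mod 307)
15^14 = 15^8 · 15^4 · 15^2 ≡ 286 · 277 · 225 ≡ 223 (mod 307).
So M = 223. Kai computes K = M^11 mod 307.
223^1 ≡ 223 (mod 307)
223^2 = (223^1)^2 ≡ 223^2 = 49729 ≡ 302 (mod 307)
223^4 = (223^2)^2 ≡ 302^2 = 91204 ≡ 25 (mod 307)
223^8 = (223^4)^2 ≡ 25^2 = 625 ≡ 11 (mod 307)
223^11 = 223^8 · 223^2 · 223^1 ≡ 11 · 302 · 223 ≡ 15 (mod 307).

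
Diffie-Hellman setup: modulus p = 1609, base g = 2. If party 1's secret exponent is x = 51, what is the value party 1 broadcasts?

1300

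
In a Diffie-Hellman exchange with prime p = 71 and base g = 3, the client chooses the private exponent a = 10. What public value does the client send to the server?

48

Public value = 3^10 (mod 71).
3^1 ≡ 3 (mod 71)
3^2 = (3^1)^2 ≡ 3^2 = 9 ≡ 9 (mod 71)
3^4 = (3^2)^2 ≡ 9^2 = 81 ≡ 10 (mod 71)
3^8 = (3^4)^2 ≡ 10^2 = 100 ≡ 29 (mod 71)
3^10 = 3^8 · 3^2 ≡ 29 · 9 ≡ 48 (mod 71).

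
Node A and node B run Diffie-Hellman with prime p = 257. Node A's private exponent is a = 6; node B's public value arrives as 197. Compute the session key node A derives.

8

Shared key K = 197^6 mod 257.
197^1 ≡ 197 (mod 257)
197^2 = (197^1)^2 ≡ 197^2 = 38809 ≡ 2 (mod 257)
197^4 = (197^2)^2 ≡ 2^2 = 4 ≡ 4 (mod 257)
197^6 = 197^4 · 197^2 ≡ 4 · 2 ≡ 8 (mod 257).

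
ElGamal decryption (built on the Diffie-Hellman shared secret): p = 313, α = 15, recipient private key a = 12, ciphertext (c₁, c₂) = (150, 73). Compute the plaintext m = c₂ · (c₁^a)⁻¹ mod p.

308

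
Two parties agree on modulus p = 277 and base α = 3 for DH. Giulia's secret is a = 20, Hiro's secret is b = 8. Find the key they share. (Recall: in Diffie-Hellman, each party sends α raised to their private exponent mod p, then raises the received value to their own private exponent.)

238

Hiro sends B = α^b mod p = 3^8 mod 277.
3^1 ≡ 3 (mod 277)
3^2 = (3^1)^2 ≡ 3^2 = 9 ≡ 9 (mod 277)
3^4 = (3^2)^2 ≡ 9^2 = 81 ≡ 81 (mod 277)
3^8 = (3^4)^2 ≡ 81^2 = 6561 ≡ 190 (mod 277)
So B = 190. Giulia then computes K = B^a mod p = 190^20 mod 277.
190^1 ≡ 190 (mod 277)
190^2 = (190^1)^2 ≡ 190^2 = 36100 ≡ 90 (mod 277)
190^4 = (190^2)^2 ≡ 90^2 = 8100 ≡ 67 (mod 277)
190^8 = (190^4)^2 ≡ 67^2 = 4489 ≡ 57 (mod 277)
190^16 = (190^8)^2 ≡ 57^2 = 3249 ≡ 202 (mod 277)
190^20 = 190^16 · 190^4 ≡ 202 · 67 ≡ 238 (mod 277).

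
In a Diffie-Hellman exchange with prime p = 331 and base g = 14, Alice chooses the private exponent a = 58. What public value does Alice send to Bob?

328

Public value = 14^58 mod 331.
14^1 ≡ 14 (mod 331)
14^2 = (14^1)^2 ≡ 14^2 = 196 ≡ 196 (mod 331)
14^4 = (14^2)^2 ≡ 196^2 = 38416 ≡ 20 (mod 331)
14^8 = (14^4)^2 ≡ 20^2 = 400 ≡ 69 (mod 331)
14^16 = (14^8)^2 ≡ 69^2 = 4761 ≡ 127 (mod 331)
14^32 = (14^16)^2 ≡ 127^2 = 16129 ≡ 241 (mod 331)
14^58 = 14^32 · 14^16 · 14^8 · 14^2 ≡ 241 · 127 · 69 · 196 ≡ 328 (mod 331).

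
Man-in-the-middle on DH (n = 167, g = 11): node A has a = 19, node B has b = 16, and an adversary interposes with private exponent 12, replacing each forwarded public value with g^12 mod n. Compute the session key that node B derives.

116

Node B receives an adversary's public value M = 11^12 mod 167 instead of the honest one.
11^1 ≡ 11 (mod 167)
11^2 = (11^1)^2 ≡ 11^2 = 121 ≡ 121 (mod 167)
11^4 = (11^2)^2 ≡ 121^2 = 14641 ≡ 112 (mod 167)
11^8 = (11^4)^2 ≡ 112^2 = 12544 ≡ 19 (mod 167)
11^12 = 11^8 · 11^4 ≡ 19 · 112 ≡ 124 (mod 167).
So M = 124. Node B computes K = M^16 mod 167.
124^1 ≡ 124 (mod 167)
124^2 = (124^1)^2 ≡ 124^2 = 15376 ≡ 12 (mod 167)
124^4 = (124^2)^2 ≡ 12^2 = 144 ≡ 144 (mod 167)
124^8 = (124^4)^2 ≡ 144^2 = 20736 ≡ 28 (mod 167)
124^16 = (124^8)^2 ≡ 28^2 = 784 ≡ 116 (mod 167)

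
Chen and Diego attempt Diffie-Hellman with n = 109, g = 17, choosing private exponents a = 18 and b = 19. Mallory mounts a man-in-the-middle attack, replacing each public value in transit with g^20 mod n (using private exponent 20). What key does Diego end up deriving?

Diego receives Mallory's public value M = 17^20 mod 109 instead of the honest one.
17^1 ≡ 17 (mod 109)
17^2 = (17^1)^2 ≡ 17^2 = 289 ≡ 71 (mod 109)
17^4 = (17^2)^2 ≡ 71^2 = 5041 ≡ 27 (mod 109)
17^8 = (17^4)^2 ≡ 27^2 = 729 ≡ 75 (mod 109)
17^16 = (17^8)^2 ≡ 75^2 = 5625 ≡ 66 (mod 109)
17^20 = 17^16 · 17^4 ≡ 66 · 27 ≡ 38 (mod 109).
So M = 38. Diego computes K = M^19 mod 109.
38^1 ≡ 38 (mod 109)
38^2 = (38^1)^2 ≡ 38^2 = 1444 ≡ 27 (mod 109)
38^4 = (38^2)^2 ≡ 27^2 = 729 ≡ 75 (mod 109)
38^8 = (38^4)^2 ≡ 75^2 = 5625 ≡ 66 (mod 109)
38^16 = (38^8)^2 ≡ 66^2 = 4356 ≡ 105 (mod 109)
38^19 = 38^16 · 38^2 · 38^1 ≡ 105 · 27 · 38 ≡ 38 (mod 109).

38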